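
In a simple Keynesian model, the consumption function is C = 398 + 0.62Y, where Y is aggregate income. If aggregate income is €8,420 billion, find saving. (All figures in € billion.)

S = 2801.6

C = 398 + 0.62(8420) = 398 + 5220.4 = 5618.4
S = Y − C = 8420 − 5618.4 = 2801.6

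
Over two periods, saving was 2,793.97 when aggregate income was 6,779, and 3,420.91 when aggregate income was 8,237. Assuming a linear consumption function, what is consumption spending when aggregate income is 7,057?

MPS = ΔS/ΔY = (3420.91 − 2793.97)/(8237 − 6779) = 626.94/1458 = 0.43
MPC = 1 − MPS = 0.57
Autonomous saving = 2793.97 − 0.43(6779) = -121, so a = 121
C = 121 + 0.57(7057) = 121 + 4022.49 = 4143.49

C = 4143.49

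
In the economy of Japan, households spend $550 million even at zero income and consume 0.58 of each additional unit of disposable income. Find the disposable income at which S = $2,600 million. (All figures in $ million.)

Y = 7500

S = Y − C = -550 + 0.42Y
-550 + 0.42Y = 2600, so 0.42Y = 3150 and Y = 7500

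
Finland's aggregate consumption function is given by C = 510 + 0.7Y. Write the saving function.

S = -510 + 0.3Y

S = Y − C = Y − (510 + 0.7Y) = -510 + (1 − 0.7)Y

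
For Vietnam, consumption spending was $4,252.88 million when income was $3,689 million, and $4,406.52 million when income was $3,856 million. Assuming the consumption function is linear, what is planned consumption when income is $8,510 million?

MPC = (4406.52 − 4252.88)/(3856 − 3689) = 153.64/167 = 0.92
a = 4252.88 − 0.92(3689) = 4252.88 − 3393.88 = 859
C = 859 + 0.92(8510) = 859 + 7829.2 = 8688.2

C = 8688.2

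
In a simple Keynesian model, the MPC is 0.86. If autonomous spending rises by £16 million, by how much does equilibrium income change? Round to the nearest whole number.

The multiplier is 1/(1 − MPC) = 1/0.14.
ΔY = 16/0.14 = 114.29 ≈ 114

ΔY ≈ 114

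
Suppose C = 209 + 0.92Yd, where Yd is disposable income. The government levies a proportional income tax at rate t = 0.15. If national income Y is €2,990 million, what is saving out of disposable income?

Yd = (1 − 0.15)(2990) = 0.85(2990) = 2541.5
C = 209 + 0.92(2541.5) = 209 + 2338.18 = 2547.18
S = Yd − C = 2541.5 − 2547.18 = -5.68

S = -5.68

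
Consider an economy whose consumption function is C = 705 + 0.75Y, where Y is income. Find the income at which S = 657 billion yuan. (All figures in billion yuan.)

S = Y − C = -705 + 0.25Y
-705 + 0.25Y = 657, so 0.25Y = 1362 and Y = 5448

Y = 5448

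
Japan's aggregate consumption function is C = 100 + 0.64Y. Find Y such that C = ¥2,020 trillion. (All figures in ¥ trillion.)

Y = 3000

100 + 0.64Y = 2020
0.64Y = 1920, so Y = 1920/0.64 = 3000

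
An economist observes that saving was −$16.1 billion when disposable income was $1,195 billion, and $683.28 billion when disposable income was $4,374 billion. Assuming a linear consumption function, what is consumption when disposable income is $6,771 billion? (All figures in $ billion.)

MPS = ΔS/ΔY = (683.28 − (-16.1))/(4374 − 1195) = 699.38/3179 = 0.22
MPC = 1 − MPS = 0.78
Autonomous saving = -16.1 − 0.22(1195) = -279, so a = 279
C = 279 + 0.78(6771) = 279 + 5281.38 = 5560.38

C = 5560.38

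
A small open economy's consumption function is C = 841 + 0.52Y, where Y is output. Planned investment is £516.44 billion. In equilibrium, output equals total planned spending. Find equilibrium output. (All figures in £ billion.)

Y = C + I = 841 + 0.52Y + 516.44
Y − 0.52Y = 1357.44
0.48Y = 1357.44, so Y = 1357.44/0.48 = 2828

Y = 2828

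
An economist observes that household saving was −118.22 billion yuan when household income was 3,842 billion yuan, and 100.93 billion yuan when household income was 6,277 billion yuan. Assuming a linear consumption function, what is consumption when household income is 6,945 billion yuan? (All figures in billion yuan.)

C = 6783.95

MPS = ΔS/ΔY = (100.93 − (-118.22))/(6277 − 3842) = 219.15/2435 = 0.09
MPC = 1 − MPS = 0.91
Autonomous saving = -118.22 − 0.09(3842) = -464, so a = 464
C = 464 + 0.91(6945) = 464 + 6319.95 = 6783.95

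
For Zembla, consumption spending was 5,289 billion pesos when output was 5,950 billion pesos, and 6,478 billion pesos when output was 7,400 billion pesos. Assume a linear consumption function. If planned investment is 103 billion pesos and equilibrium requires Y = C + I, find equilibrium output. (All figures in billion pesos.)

Y = 2850

MPC = (6478 − 5289)/(7400 − 5950) = 1189/1450 = 0.82
a = 5289 − 0.82(5950) = 410
Equilibrium: Y = 410 + 0.82Y + 103
0.18Y = 513, so Y = 513/0.18 = 2850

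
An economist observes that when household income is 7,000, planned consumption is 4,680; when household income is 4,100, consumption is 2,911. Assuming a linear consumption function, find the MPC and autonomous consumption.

MPC = ΔC/ΔY = (4680 − 2911)/(7000 − 4100) = 1769/2900 = 0.61
a = C − MPC·Y = 2911 − 0.61(4100) = 2911 − 2501 = 410

MPC = 0.61; a = 410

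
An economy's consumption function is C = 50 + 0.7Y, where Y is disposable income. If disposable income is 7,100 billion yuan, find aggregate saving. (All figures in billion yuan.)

S = 2080

C = 50 + 0.7(7100) = 50 + 4970 = 5020
S = Y − C = 7100 − 5020 = 2080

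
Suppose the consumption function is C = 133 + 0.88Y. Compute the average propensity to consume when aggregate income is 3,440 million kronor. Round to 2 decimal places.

C = 133 + 0.88(3440) = 3160.2
APC = C/Y = 3160.2/3440 = 0.92

APC = 0.92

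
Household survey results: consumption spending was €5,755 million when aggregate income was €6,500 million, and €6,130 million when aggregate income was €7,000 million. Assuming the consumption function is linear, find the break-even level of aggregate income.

Y = 3520

MPC = (6130 − 5755)/(7000 − 6500) = 375/500 = 0.75
a = 5755 − 0.75(6500) = 5755 − 4875 = 880
Break-even: Y = a/(1−MPC) = 880/0.25 = 3520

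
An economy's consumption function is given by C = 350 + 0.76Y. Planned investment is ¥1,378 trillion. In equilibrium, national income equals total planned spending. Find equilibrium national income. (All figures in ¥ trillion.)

Y = 7200

Y = C + I = 350 + 0.76Y + 1378
Y − 0.76Y = 1728
0.24Y = 1728, so Y = 1728/0.24 = 7200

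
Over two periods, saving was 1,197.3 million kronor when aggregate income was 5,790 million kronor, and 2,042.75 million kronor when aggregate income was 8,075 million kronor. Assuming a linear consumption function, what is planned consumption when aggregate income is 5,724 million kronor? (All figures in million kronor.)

MPS = ΔS/ΔY = (2042.75 − 1197.3)/(8075 − 5790) = 845.45/2285 = 0.37
MPC = 1 − MPS = 0.63
Autonomous saving = 1197.3 − 0.37(5790) = -945, so a = 945
C = 945 + 0.63(5724) = 945 + 3606.12 = 4551.12

C = 4551.12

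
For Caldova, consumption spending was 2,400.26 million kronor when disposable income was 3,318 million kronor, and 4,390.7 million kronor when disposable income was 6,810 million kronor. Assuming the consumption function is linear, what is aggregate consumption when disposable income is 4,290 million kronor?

MPC = (4390.7 − 2400.26)/(6810 − 3318) = 1990.44/3492 = 0.57
a = 2400.26 − 0.57(3318) = 2400.26 − 1891.26 = 509
C = 509 + 0.57(4290) = 509 + 2445.3 = 2954.3

C = 2954.3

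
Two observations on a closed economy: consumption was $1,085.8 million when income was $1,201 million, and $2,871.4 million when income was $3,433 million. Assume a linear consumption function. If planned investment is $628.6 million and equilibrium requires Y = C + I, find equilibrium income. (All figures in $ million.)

Y = 3768

MPC = (2871.4 − 1085.8)/(3433 − 1201) = 1785.6/2232 = 0.8
a = 1085.8 − 0.8(1201) = 125
Equilibrium: Y = 125 + 0.8Y + 628.6
0.2Y = 753.6, so Y = 753.6/0.2 = 3768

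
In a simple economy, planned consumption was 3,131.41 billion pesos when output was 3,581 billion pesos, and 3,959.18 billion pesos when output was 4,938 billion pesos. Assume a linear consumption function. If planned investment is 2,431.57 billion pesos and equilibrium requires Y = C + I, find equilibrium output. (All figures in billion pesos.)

Y = 8663

MPC = (3959.18 − 3131.41)/(4938 − 3581) = 827.77/1357 = 0.61
a = 3131.41 − 0.61(3581) = 947
Equilibrium: Y = 947 + 0.61Y + 2431.57
0.39Y = 3378.57, so Y = 3378.57/0.39 = 8663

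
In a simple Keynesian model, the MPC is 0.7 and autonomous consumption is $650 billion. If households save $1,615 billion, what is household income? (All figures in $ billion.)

S = Y − C = -650 + 0.3Y
-650 + 0.3Y = 1615, so 0.3Y = 2265 and Y = 7550

Y = 7550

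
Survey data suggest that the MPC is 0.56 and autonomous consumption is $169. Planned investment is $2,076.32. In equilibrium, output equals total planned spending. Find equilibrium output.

Y = 5103

Y = C + I = 169 + 0.56Y + 2076.32
Y − 0.56Y = 2245.32
0.44Y = 2245.32, so Y = 2245.32/0.44 = 5103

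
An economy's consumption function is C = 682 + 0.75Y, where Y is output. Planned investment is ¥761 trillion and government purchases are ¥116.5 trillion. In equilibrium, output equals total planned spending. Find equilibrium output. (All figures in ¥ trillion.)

Y = 6238

Y = C + I + G = 682 + 0.75Y + 761 + 116.5
Y − 0.75Y = 1559.5
0.25Y = 1559.5, so Y = 1559.5/0.25 = 6238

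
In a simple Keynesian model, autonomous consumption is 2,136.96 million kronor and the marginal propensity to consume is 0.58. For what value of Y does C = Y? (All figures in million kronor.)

Y = 5088

At break-even, C = Y: 2136.96 + 0.58Y = Y
0.42Y = 2136.96, so Y = 2136.96/0.42 = 5088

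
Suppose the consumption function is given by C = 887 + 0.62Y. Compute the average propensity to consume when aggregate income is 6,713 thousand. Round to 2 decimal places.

C = 887 + 0.62(6713) = 5049.06
APC = C/Y = 5049.06/6713 = 0.75

APC = 0.75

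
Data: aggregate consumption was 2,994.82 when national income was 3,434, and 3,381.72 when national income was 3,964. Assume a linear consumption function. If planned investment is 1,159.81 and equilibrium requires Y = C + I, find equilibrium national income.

Y = 6103

MPC = (3381.72 − 2994.82)/(3964 − 3434) = 386.9/530 = 0.73
a = 2994.82 − 0.73(3434) = 488
Equilibrium: Y = 488 + 0.73Y + 1159.81
0.27Y = 1647.81, so Y = 1647.81/0.27 = 6103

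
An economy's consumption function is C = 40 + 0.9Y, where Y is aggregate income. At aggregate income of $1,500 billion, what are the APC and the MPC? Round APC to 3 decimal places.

APC = 0.927; MPC = 0.9

MPC = 0.9 (the slope of the consumption function)
C = 40 + 0.9(1500) = 1390, so APC = 1390/1500 = 0.927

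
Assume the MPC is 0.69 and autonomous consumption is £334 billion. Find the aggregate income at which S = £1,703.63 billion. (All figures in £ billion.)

Y = 6573

S = Y − C = -334 + 0.31Y
-334 + 0.31Y = 1703.63, so 0.31Y = 2037.63 and Y = 6573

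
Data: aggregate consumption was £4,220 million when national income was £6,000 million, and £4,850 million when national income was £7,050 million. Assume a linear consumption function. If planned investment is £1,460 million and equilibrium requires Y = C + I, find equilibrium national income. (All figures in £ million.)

Y = 5200

MPC = (4850 − 4220)/(7050 − 6000) = 630/1050 = 0.6
a = 4220 − 0.6(6000) = 620
Equilibrium: Y = 620 + 0.6Y + 1460
0.4Y = 2080, so Y = 2080/0.4 = 5200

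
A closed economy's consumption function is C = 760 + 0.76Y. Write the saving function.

S = Y − C = Y − (760 + 0.76Y) = -760 + (1 − 0.76)Y

S = -760 + 0.24Y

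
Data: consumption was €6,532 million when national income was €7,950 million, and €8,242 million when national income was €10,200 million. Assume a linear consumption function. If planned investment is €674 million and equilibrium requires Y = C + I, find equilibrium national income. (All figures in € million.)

MPC = (8242 − 6532)/(10200 − 7950) = 1710/2250 = 0.76
a = 6532 − 0.76(7950) = 490
Equilibrium: Y = 490 + 0.76Y + 674
0.24Y = 1164, so Y = 1164/0.24 = 4850

Y = 4850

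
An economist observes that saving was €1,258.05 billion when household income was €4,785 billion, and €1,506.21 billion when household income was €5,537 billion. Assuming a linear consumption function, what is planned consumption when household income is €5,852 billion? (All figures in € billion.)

C = 4241.84

MPS = ΔS/ΔY = (1506.21 − 1258.05)/(5537 − 4785) = 248.16/752 = 0.33
MPC = 1 − MPS = 0.67
Autonomous saving = 1258.05 − 0.33(4785) = -321, so a = 321
C = 321 + 0.67(5852) = 321 + 3920.84 = 4241.84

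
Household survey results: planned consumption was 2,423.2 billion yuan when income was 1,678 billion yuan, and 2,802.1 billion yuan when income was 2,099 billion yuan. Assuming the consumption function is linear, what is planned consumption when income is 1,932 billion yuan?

C = 2651.8

MPC = (2802.1 − 2423.2)/(2099 − 1678) = 378.9/421 = 0.9
a = 2423.2 − 0.9(1678) = 2423.2 − 1510.2 = 913
C = 913 + 0.9(1932) = 913 + 1738.8 = 2651.8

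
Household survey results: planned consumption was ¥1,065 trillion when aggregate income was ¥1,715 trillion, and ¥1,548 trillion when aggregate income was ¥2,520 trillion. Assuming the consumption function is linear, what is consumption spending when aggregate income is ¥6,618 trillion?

C = 4006.8

MPC = (1548 − 1065)/(2520 − 1715) = 483/805 = 0.6
a = 1065 − 0.6(1715) = 1065 − 1029 = 36
C = 36 + 0.6(6618) = 36 + 3970.8 = 4006.8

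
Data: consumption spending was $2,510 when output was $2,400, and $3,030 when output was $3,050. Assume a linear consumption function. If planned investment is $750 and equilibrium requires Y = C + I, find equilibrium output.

MPC = (3030 − 2510)/(3050 − 2400) = 520/650 = 0.8
a = 2510 − 0.8(2400) = 590
Equilibrium: Y = 590 + 0.8Y + 750
0.2Y = 1340, so Y = 1340/0.2 = 6700

Y = 6700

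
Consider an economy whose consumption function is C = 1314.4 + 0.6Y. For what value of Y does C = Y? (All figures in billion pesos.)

Y = 3286

At break-even, C = Y: 1314.4 + 0.6Y = Y
0.4Y = 1314.4, so Y = 1314.4/0.4 = 3286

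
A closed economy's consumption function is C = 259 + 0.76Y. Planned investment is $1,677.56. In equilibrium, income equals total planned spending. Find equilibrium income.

Y = C + I = 259 + 0.76Y + 1677.56
Y − 0.76Y = 1936.56
0.24Y = 1936.56, so Y = 1936.56/0.24 = 8069

Y = 8069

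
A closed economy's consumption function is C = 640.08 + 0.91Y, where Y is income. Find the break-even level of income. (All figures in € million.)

Y = 7112

At break-even, C = Y: 640.08 + 0.91Y = Y
0.09Y = 640.08, so Y = 640.08/0.09 = 7112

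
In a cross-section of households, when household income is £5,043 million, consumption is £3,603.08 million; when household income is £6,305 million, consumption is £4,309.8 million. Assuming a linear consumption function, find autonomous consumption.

MPC = ΔC/ΔY = (4309.8 − 3603.08)/(6305 − 5043) = 706.72/1262 = 0.56
a = C − MPC·Y = 3603.08 − 0.56(5043) = 3603.08 − 2824.08 = 779

a = 779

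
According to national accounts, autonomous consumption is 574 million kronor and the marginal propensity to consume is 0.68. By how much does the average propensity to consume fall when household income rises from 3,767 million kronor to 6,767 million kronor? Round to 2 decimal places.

At Y = 3767: C = 574 + 0.68(3767) = 3135.56, APC = 3135.56/3767 = 0.832
At Y = 6767: C = 5175.56, APC = 5175.56/6767 = 0.765
Fall in APC = 0.832 − 0.765 = 0.067 ≈ 0.07

ΔAPC = 0.07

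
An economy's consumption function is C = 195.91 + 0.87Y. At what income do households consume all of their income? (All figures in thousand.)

Y = 1507

At break-even, C = Y: 195.91 + 0.87Y = Y
0.13Y = 195.91, so Y = 195.91/0.13 = 1507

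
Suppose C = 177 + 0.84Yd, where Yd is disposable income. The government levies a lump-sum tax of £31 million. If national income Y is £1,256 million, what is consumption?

C = 1206

Yd = Y − T = 1256 − 31 = 1225
C = 177 + 0.84(1225) = 177 + 1029 = 1206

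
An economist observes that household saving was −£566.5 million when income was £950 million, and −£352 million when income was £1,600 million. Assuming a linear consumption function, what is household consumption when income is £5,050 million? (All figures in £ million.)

C = 4263.5

MPS = ΔS/ΔY = (-352 − (-566.5))/(1600 − 950) = 214.5/650 = 0.33
MPC = 1 − MPS = 0.67
Autonomous saving = -566.5 − 0.33(950) = -880, so a = 880
C = 880 + 0.67(5050) = 880 + 3383.5 = 4263.5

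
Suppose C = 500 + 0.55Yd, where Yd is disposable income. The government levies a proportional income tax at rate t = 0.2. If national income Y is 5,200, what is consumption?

Yd = (1 − 0.2)(5200) = 0.8(5200) = 4160
C = 500 + 0.55(4160) = 500 + 2288 = 2788

C = 2788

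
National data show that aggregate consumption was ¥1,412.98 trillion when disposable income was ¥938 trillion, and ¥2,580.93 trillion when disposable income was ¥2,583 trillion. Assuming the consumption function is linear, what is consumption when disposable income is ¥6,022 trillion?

C = 5022.62

MPC = (2580.93 − 1412.98)/(2583 − 938) = 1167.95/1645 = 0.71
a = 1412.98 − 0.71(938) = 1412.98 − 665.98 = 747
C = 747 + 0.71(6022) = 747 + 4275.62 = 5022.62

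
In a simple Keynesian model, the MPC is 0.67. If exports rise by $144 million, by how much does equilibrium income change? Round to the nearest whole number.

The multiplier is 1/(1 − MPC) = 1/0.33.
ΔY = 144/0.33 = 436.36 ≈ 436

ΔY ≈ 436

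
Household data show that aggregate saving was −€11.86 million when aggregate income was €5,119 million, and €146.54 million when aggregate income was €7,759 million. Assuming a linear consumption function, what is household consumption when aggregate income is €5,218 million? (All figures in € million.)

C = 5223.92

MPS = ΔS/ΔY = (146.54 − (-11.86))/(7759 − 5119) = 158.4/2640 = 0.06
MPC = 1 − MPS = 0.94
Autonomous saving = -11.86 − 0.06(5119) = -319, so a = 319
C = 319 + 0.94(5218) = 319 + 4904.92 = 5223.92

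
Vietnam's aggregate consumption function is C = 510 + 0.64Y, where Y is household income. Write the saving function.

S = -510 + 0.36Y

S = Y − C = Y − (510 + 0.64Y) = -510 + (1 − 0.64)Y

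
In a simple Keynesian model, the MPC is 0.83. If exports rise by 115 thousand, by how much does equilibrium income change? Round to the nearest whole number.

The multiplier is 1/(1 − MPC) = 1/0.17.
ΔY = 115/0.17 = 676.47 ≈ 676

ΔY ≈ 676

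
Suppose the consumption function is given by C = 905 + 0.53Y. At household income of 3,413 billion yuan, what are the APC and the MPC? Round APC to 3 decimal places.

APC = 0.795; MPC = 0.53

MPC = 0.53 (the slope of the consumption function)
C = 905 + 0.53(3413) = 2713.89, so APC = 2713.89/3413 = 0.795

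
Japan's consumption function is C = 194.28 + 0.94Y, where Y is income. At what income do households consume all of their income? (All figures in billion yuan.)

Y = 3238

At break-even, C = Y: 194.28 + 0.94Y = Y
0.06Y = 194.28, so Y = 194.28/0.06 = 3238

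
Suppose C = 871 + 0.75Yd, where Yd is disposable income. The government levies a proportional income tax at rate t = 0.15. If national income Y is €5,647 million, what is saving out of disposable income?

S = 328.9875

Yd = (1 − 0.15)(5647) = 0.85(5647) = 4799.95
C = 871 + 0.75(4799.95) = 871 + 3599.9625 = 4470.9625
S = Yd − C = 4799.95 − 4470.9625 = 328.9875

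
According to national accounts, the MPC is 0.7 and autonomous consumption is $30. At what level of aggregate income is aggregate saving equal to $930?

S = Y − C = -30 + 0.3Y
-30 + 0.3Y = 930, so 0.3Y = 960 and Y = 3200

Y = 3200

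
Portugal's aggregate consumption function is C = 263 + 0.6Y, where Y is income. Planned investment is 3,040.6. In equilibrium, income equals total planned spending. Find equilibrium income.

Y = 8259

Y = C + I = 263 + 0.6Y + 3040.6
Y − 0.6Y = 3303.6
0.4Y = 3303.6, so Y = 3303.6/0.4 = 8259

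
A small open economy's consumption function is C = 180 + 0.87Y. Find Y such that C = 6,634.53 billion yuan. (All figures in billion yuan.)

180 + 0.87Y = 6634.53
0.87Y = 6454.53, so Y = 6454.53/0.87 = 7419

Y = 7419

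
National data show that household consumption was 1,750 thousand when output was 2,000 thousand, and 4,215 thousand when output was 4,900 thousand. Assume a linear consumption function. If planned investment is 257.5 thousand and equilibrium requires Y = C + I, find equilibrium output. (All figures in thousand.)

Y = 2050

MPC = (4215 − 1750)/(4900 − 2000) = 2465/2900 = 0.85
a = 1750 − 0.85(2000) = 50
Equilibrium: Y = 50 + 0.85Y + 257.5
0.15Y = 307.5, so Y = 307.5/0.15 = 2050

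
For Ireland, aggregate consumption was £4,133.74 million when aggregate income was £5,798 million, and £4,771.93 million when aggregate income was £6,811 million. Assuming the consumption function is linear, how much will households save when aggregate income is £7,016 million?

S = 2114.92

MPC = (4771.93 − 4133.74)/(6811 − 5798) = 638.19/1013 = 0.63
a = 4133.74 − 0.63(5798) = 4133.74 − 3652.74 = 481
C = 481 + 0.63(7016) = 4901.08
S = 7016 − 4901.08 = 2114.92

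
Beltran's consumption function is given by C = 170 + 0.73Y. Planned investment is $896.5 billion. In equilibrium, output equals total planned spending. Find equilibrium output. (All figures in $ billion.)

Y = 3950

Y = C + I = 170 + 0.73Y + 896.5
Y − 0.73Y = 1066.5
0.27Y = 1066.5, so Y = 1066.5/0.27 = 3950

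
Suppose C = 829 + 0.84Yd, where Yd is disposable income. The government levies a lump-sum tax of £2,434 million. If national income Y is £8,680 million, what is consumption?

Yd = Y − T = 8680 − 2434 = 6246
C = 829 + 0.84(6246) = 829 + 5246.64 = 6075.64

C = 6075.64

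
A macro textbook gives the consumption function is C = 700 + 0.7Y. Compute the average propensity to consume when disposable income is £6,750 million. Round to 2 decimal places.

C = 700 + 0.7(6750) = 5425
APC = C/Y = 5425/6750 = 0.80

APC = 0.80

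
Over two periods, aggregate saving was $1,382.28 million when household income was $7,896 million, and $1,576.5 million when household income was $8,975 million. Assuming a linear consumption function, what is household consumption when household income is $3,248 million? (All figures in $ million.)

C = 2702.36

MPS = ΔS/ΔY = (1576.5 − 1382.28)/(8975 − 7896) = 194.22/1079 = 0.18
MPC = 1 − MPS = 0.82
Autonomous saving = 1382.28 − 0.18(7896) = -39, so a = 39
C = 39 + 0.82(3248) = 39 + 2663.36 = 2702.36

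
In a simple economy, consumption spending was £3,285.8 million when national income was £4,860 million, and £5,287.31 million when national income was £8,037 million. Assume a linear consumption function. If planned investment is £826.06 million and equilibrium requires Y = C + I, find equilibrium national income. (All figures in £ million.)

MPC = (5287.31 − 3285.8)/(8037 − 4860) = 2001.51/3177 = 0.63
a = 3285.8 − 0.63(4860) = 224
Equilibrium: Y = 224 + 0.63Y + 826.06
0.37Y = 1050.06, so Y = 1050.06/0.37 = 2838

Y = 2838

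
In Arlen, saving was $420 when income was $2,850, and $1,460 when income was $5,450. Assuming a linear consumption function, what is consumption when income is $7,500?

MPS = ΔS/ΔY = (1460 − 420)/(5450 − 2850) = 1040/2600 = 0.4
MPC = 1 − MPS = 0.6
Autonomous saving = 420 − 0.4(2850) = -720, so a = 720
C = 720 + 0.6(7500) = 720 + 4500 = 5220

C = 5220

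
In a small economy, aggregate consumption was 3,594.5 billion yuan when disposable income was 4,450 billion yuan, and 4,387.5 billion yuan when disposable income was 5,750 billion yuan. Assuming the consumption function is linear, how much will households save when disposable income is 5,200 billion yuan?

S = 1148

MPC = (4387.5 − 3594.5)/(5750 − 4450) = 793/1300 = 0.61
a = 3594.5 − 0.61(4450) = 3594.5 − 2714.5 = 880
C = 880 + 0.61(5200) = 4052
S = 5200 − 4052 = 1148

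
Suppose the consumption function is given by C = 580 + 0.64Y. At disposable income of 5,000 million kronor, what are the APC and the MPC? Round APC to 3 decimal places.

MPC = 0.64 (the slope of the consumption function)
C = 580 + 0.64(5000) = 3780, so APC = 3780/5000 = 0.756

APC = 0.756; MPC = 0.64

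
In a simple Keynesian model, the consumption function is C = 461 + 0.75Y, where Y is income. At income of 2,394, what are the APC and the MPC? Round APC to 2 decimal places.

MPC = 0.75 (the slope of the consumption function)
C = 461 + 0.75(2394) = 2256.5, so APC = 2256.5/2394 = 0.94

APC = 0.94; MPC = 0.75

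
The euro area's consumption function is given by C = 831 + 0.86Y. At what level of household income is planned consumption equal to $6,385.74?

831 + 0.86Y = 6385.74
0.86Y = 5554.74, so Y = 5554.74/0.86 = 6459

Y = 6459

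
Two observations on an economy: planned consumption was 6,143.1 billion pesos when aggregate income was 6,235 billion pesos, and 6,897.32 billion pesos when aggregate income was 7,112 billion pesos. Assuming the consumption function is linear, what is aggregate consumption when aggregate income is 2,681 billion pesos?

C = 3086.66

MPC = (6897.32 − 6143.1)/(7112 − 6235) = 754.22/877 = 0.86
a = 6143.1 − 0.86(6235) = 6143.1 − 5362.1 = 781
C = 781 + 0.86(2681) = 781 + 2305.66 = 3086.66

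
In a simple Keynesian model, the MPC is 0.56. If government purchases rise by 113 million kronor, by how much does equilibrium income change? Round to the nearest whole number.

The multiplier is 1/(1 − MPC) = 1/0.44.
ΔY = 113/0.44 = 256.82 ≈ 257

ΔY ≈ 257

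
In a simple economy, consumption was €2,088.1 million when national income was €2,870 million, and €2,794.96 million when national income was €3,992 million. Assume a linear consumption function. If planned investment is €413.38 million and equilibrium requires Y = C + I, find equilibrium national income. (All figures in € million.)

Y = 1874

MPC = (2794.96 − 2088.1)/(3992 − 2870) = 706.86/1122 = 0.63
a = 2088.1 − 0.63(2870) = 280
Equilibrium: Y = 280 + 0.63Y + 413.38
0.37Y = 693.38, so Y = 693.38/0.37 = 1874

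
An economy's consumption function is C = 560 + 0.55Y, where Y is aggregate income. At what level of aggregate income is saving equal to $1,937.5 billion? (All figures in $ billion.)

Y = 5550

S = Y − C = -560 + 0.45Y
-560 + 0.45Y = 1937.5, so 0.45Y = 2497.5 and Y = 5550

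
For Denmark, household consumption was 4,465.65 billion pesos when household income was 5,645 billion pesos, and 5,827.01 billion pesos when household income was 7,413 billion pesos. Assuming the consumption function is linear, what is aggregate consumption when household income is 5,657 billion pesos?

C = 4474.89

MPC = (5827.01 − 4465.65)/(7413 − 5645) = 1361.36/1768 = 0.77
a = 4465.65 − 0.77(5645) = 4465.65 − 4346.65 = 119
C = 119 + 0.77(5657) = 119 + 4355.89 = 4474.89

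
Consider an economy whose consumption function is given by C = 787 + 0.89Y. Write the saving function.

S = Y − C = Y − (787 + 0.89Y) = -787 + (1 − 0.89)Y

S = -787 + 0.11Y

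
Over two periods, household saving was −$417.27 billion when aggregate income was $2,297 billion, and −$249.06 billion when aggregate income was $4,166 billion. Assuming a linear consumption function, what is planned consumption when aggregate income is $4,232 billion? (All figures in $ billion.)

MPS = ΔS/ΔY = (-249.06 − (-417.27))/(4166 − 2297) = 168.21/1869 = 0.09
MPC = 1 − MPS = 0.91
Autonomous saving = -417.27 − 0.09(2297) = -624, so a = 624
C = 624 + 0.91(4232) = 624 + 3851.12 = 4475.12

C = 4475.12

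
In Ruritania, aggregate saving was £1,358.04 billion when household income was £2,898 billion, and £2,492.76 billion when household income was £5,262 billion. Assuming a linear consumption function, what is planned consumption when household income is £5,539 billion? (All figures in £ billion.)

C = 2913.28

MPS = ΔS/ΔY = (2492.76 − 1358.04)/(5262 − 2898) = 1134.72/2364 = 0.48
MPC = 1 − MPS = 0.52
Autonomous saving = 1358.04 − 0.48(2898) = -33, so a = 33
C = 33 + 0.52(5539) = 33 + 2880.28 = 2913.28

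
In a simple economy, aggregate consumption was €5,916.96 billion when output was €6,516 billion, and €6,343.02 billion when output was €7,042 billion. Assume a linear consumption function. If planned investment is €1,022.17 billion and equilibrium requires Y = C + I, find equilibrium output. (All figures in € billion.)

MPC = (6343.02 − 5916.96)/(7042 − 6516) = 426.06/526 = 0.81
a = 5916.96 − 0.81(6516) = 639
Equilibrium: Y = 639 + 0.81Y + 1022.17
0.19Y = 1661.17, so Y = 1661.17/0.19 = 8743

Y = 8743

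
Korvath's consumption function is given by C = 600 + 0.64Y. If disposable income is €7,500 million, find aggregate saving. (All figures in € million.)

C = 600 + 0.64(7500) = 600 + 4800 = 5400
S = Y − C = 7500 − 5400 = 2100

S = 2100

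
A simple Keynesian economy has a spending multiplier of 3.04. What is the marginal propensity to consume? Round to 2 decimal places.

MPC = 0.67

k = 1/(1 − MPC), so 1 − MPC = 1/k = 1/3.04 = 0.3289
MPC = 1 − 0.3289 = 0.67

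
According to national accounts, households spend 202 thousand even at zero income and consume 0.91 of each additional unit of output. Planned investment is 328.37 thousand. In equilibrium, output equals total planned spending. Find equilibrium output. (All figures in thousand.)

Y = C + I = 202 + 0.91Y + 328.37
Y − 0.91Y = 530.37
0.09Y = 530.37, so Y = 530.37/0.09 = 5893

Y = 5893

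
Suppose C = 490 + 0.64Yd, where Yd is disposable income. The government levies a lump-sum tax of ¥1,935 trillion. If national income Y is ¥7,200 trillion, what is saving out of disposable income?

S = 1405.4

Yd = Y − T = 7200 − 1935 = 5265
C = 490 + 0.64(5265) = 490 + 3369.6 = 3859.6
S = Yd − C = 5265 − 3859.6 = 1405.4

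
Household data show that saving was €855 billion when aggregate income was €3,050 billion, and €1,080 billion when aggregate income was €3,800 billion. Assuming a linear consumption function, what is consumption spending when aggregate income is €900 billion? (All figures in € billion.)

C = 690

MPS = ΔS/ΔY = (1080 − 855)/(3800 − 3050) = 225/750 = 0.3
MPC = 1 − MPS = 0.7
Autonomous saving = 855 − 0.3(3050) = -60, so a = 60
C = 60 + 0.7(900) = 60 + 630 = 690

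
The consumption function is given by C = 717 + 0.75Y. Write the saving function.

S = -717 + 0.25Y

S = Y − C = Y − (717 + 0.75Y) = -717 + (1 − 0.75)Y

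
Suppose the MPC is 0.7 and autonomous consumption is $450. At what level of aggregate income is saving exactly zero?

Y = 1500

At break-even, C = Y: 450 + 0.7Y = Y
0.3Y = 450, so Y = 450/0.3 = 1500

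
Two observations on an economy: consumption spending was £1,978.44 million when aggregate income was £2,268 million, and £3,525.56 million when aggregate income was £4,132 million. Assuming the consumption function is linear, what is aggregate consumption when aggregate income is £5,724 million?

C = 4846.92

MPC = (3525.56 − 1978.44)/(4132 − 2268) = 1547.12/1864 = 0.83
a = 1978.44 − 0.83(2268) = 1978.44 − 1882.44 = 96
C = 96 + 0.83(5724) = 96 + 4750.92 = 4846.92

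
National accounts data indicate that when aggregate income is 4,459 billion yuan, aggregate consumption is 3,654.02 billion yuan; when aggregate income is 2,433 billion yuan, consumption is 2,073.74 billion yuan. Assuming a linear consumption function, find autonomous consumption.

a = 176

MPC = ΔC/ΔY = (3654.02 − 2073.74)/(4459 − 2433) = 1580.28/2026 = 0.78
a = C − MPC·Y = 2073.74 − 0.78(2433) = 2073.74 − 1897.74 = 176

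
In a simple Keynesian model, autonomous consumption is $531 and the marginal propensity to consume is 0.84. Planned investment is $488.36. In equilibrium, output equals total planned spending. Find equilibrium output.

Y = C + I = 531 + 0.84Y + 488.36
Y − 0.84Y = 1019.36
0.16Y = 1019.36, so Y = 1019.36/0.16 = 6371

Y = 6371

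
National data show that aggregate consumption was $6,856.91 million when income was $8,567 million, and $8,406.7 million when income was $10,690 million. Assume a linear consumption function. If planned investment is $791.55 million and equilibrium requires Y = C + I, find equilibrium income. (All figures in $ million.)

MPC = (8406.7 − 6856.91)/(10690 − 8567) = 1549.79/2123 = 0.73
a = 6856.91 − 0.73(8567) = 603
Equilibrium: Y = 603 + 0.73Y + 791.55
0.27Y = 1394.55, so Y = 1394.55/0.27 = 5165

Y = 5165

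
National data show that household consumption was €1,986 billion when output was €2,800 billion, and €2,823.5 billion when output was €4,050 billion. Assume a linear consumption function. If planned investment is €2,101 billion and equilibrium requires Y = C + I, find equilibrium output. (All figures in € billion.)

MPC = (2823.5 − 1986)/(4050 − 2800) = 837.5/1250 = 0.67
a = 1986 − 0.67(2800) = 110
Equilibrium: Y = 110 + 0.67Y + 2101
0.33Y = 2211, so Y = 2211/0.33 = 6700

Y = 6700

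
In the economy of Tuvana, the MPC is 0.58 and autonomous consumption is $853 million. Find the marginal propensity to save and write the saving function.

MPS = 0.42; S = -853 + 0.42Y

MPS = 1 − MPC = 1 − 0.58 = 0.42
S = Y − C = -853 + 0.42Y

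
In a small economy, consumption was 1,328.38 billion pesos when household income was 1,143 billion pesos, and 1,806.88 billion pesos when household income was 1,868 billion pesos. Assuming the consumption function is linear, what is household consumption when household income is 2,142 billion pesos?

C = 1987.72

MPC = (1806.88 − 1328.38)/(1868 − 1143) = 478.5/725 = 0.66
a = 1328.38 − 0.66(1143) = 1328.38 − 754.38 = 574
C = 574 + 0.66(2142) = 574 + 1413.72 = 1987.72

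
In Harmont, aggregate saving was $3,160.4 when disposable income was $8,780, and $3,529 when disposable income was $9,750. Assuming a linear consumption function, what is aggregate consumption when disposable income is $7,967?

MPS = ΔS/ΔY = (3529 − 3160.4)/(9750 − 8780) = 368.6/970 = 0.38
MPC = 1 − MPS = 0.62
Autonomous saving = 3160.4 − 0.38(8780) = -176, so a = 176
C = 176 + 0.62(7967) = 176 + 4939.54 = 5115.54

C = 5115.54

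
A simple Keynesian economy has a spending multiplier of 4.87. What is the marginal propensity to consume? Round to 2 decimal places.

k = 1/(1 − MPC), so 1 − MPC = 1/k = 1/4.87 = 0.2053
MPC = 1 − 0.2053 = 0.79

MPC = 0.79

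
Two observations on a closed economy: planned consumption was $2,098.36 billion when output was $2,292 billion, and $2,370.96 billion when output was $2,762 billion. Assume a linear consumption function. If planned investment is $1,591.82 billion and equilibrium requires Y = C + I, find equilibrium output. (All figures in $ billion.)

Y = 5621

MPC = (2370.96 − 2098.36)/(2762 − 2292) = 272.6/470 = 0.58
a = 2098.36 − 0.58(2292) = 769
Equilibrium: Y = 769 + 0.58Y + 1591.82
0.42Y = 2360.82, so Y = 2360.82/0.42 = 5621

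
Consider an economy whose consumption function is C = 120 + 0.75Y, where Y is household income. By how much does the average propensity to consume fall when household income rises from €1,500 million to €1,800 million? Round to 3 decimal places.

ΔAPC = 0.013

At Y = 1500: C = 120 + 0.75(1500) = 1245, APC = 1245/1500 = 0.8300
At Y = 1800: C = 1470, APC = 1470/1800 = 0.8167
Fall in APC = 0.8300 − 0.8167 = 0.0133 ≈ 0.013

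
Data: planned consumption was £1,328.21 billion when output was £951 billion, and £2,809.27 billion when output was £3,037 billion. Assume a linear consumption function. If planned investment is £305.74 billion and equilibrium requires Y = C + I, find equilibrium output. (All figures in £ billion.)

Y = 3306

MPC = (2809.27 − 1328.21)/(3037 − 951) = 1481.06/2086 = 0.71
a = 1328.21 − 0.71(951) = 653
Equilibrium: Y = 653 + 0.71Y + 305.74
0.29Y = 958.74, so Y = 958.74/0.29 = 3306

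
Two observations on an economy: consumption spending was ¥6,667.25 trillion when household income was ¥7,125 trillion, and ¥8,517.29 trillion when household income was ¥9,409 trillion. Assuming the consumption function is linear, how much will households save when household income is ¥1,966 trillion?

S = -522.46

MPC = (8517.29 − 6667.25)/(9409 − 7125) = 1850.04/2284 = 0.81
a = 6667.25 − 0.81(7125) = 6667.25 − 5771.25 = 896
C = 896 + 0.81(1966) = 2488.46
S = 1966 − 2488.46 = -522.46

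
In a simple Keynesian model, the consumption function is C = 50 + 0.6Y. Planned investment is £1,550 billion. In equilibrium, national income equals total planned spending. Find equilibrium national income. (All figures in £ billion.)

Y = 4000

Y = C + I = 50 + 0.6Y + 1550
Y − 0.6Y = 1600
0.4Y = 1600, so Y = 1600/0.4 = 4000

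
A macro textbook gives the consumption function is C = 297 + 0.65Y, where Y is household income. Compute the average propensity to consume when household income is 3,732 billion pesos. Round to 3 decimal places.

APC = 0.730

C = 297 + 0.65(3732) = 2722.8
APC = C/Y = 2722.8/3732 = 0.730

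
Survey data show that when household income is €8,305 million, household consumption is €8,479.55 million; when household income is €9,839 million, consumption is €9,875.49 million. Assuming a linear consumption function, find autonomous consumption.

a = 922

MPC = ΔC/ΔY = (9875.49 − 8479.55)/(9839 − 8305) = 1395.94/1534 = 0.91
a = C − MPC·Y = 8479.55 − 0.91(8305) = 8479.55 − 7557.55 = 922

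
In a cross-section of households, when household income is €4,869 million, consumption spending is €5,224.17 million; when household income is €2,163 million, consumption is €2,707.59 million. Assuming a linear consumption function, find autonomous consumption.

MPC = ΔC/ΔY = (5224.17 − 2707.59)/(4869 − 2163) = 2516.58/2706 = 0.93
a = C − MPC·Y = 2707.59 − 0.93(2163) = 2707.59 − 2011.59 = 696

a = 696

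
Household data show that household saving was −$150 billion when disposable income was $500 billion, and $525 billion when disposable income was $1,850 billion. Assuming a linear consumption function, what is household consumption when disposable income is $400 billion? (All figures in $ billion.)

MPS = ΔS/ΔY = (525 − (-150))/(1850 − 500) = 675/1350 = 0.5
MPC = 1 − MPS = 0.5
Autonomous saving = -150 − 0.5(500) = -400, so a = 400
C = 400 + 0.5(400) = 400 + 200 = 600

C = 600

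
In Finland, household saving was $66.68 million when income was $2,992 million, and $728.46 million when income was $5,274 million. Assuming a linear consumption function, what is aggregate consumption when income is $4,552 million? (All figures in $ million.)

MPS = ΔS/ΔY = (728.46 − 66.68)/(5274 − 2992) = 661.78/2282 = 0.29
MPC = 1 − MPS = 0.71
Autonomous saving = 66.68 − 0.29(2992) = -801, so a = 801
C = 801 + 0.71(4552) = 801 + 3231.92 = 4032.92

C = 4032.92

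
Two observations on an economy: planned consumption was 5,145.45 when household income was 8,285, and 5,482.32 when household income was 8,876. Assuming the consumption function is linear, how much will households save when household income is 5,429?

S = 1911.47

MPC = (5482.32 − 5145.45)/(8876 − 8285) = 336.87/591 = 0.57
a = 5145.45 − 0.57(8285) = 5145.45 − 4722.45 = 423
C = 423 + 0.57(5429) = 3517.53
S = 5429 − 3517.53 = 1911.47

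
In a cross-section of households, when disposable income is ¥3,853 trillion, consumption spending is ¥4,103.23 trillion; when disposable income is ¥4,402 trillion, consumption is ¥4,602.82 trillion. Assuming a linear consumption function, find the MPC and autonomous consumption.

MPC = 0.91; a = 597

MPC = ΔC/ΔY = (4602.82 − 4103.23)/(4402 − 3853) = 499.59/549 = 0.91
a = C − MPC·Y = 4103.23 − 0.91(3853) = 4103.23 − 3506.23 = 597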